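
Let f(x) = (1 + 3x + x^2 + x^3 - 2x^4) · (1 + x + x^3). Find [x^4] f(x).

(1 + 3x + x^2 + x^3 - 2x^4) has coefficients 1,3,1,1,-2 for degrees 0…4.
(1 + x + x^3) has coefficients 1,1,0,1,0 for degrees 0…4.
[x^4] = 1·0 + 3·1 + 1·0 + 1·1 − 2·1 = 2.

2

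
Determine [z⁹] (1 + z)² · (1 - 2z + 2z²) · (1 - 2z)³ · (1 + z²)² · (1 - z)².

24

(1 + z)² has coefficients 1,2,1 for degrees 0…2.
(1 - 2z + 2z²) has coefficients 1,-2,2,0,0,0,0,0,0,0 for degrees 0…9.
Multiplying by (1 - 2z)³ gives running coefficients 1,-8,26,-44,40,-16,0,0,0,0 for degrees 0…9.
Multiplying by (1 + z²)² gives running coefficients 1,-8,28,-60,93,-112,106,-76,40,-16 for degrees 0…9.
Finally multiplying by (1 - z)², the product of all factors after the first has coefficients 1,-10,45,-124,241,-358,423,-400,298,-172 for degrees 0…9.
[z⁹] = 1·(-172) + 2·298 + 1·(-400) = 24.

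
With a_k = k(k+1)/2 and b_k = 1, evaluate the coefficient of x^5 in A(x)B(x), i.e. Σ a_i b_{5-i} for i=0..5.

This is [x^5] in the product of the two ordinary generating functions.
Σ = 0·1 + 1·1 + 3·1 + 6·1 + 10·1 + 15·1 = 35.

35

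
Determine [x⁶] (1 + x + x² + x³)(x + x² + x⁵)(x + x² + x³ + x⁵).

(1 + x + x² + x³) has coefficients 1,1,1,1 for degrees 0…3.
(x + x² + x⁵) has coefficients 0,1,1,0,0,1,0 for degrees 0…6.
Finally multiplying by (x + x² + x³ + x⁵), the product of all factors after the first has coefficients 0,0,1,2,2,1,2 for degrees 0…6.
[x⁶] = 1·2 + 1·1 + 1·2 + 1·2 = 7.

7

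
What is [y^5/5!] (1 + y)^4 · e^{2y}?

2512

The EGF product rule gives c_5 = Σ_{k_1+k_2=5} C(5; k_1,k_2) · ∏ g_i(k_i), where (1+y)^4 gives the falling factorial (4)_k; e^{2y} gives (2)^k.
g_1(k) for k = 0…5: 1, 4, 12, 24, 24, 0.
g_2(k) for k = 0…5: 1, 2, 4, 8, 16, 32.
c_5 = Σ_k C(5,k)·g_1(k)·g_2(5−k) = 1·1·32 + 5·4·16 + 10·12·8 + 10·24·4 + 5·24·2 = 32 + 320 + 960 + 960 + 240 = 2512.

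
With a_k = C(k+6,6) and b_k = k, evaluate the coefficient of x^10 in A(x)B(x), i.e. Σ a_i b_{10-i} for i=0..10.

24310

This is [x^10] in the product of the two ordinary generating functions.
Σ = 1·10 + 7·9 + 28·8 + 84·7 + 210·6 + 462·5 + 924·4 + 1716·3 + 3003·2 + 5005·1 + 8008·0 = 24310.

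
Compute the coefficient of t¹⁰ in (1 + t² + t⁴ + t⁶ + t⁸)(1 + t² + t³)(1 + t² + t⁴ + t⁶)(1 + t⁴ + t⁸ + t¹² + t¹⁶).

(1 + t² + t⁴ + t⁶ + t⁸) has coefficients 1,0,1,0,1,0,1,0,1 for degrees 0…8.
(1 + t² + t³) has coefficients 1,0,1,1,0,0,0,0,0,0,0 for degrees 0…10.
Multiplying by (1 + t² + t⁴ + t⁶) gives running coefficients 1,0,2,1,2,1,2,1,1,1,0 for degrees 0…10.
Finally multiplying by (1 + t⁴ + t⁸ + t¹² + t¹⁶), the product of all factors after the first has coefficients 1,0,2,1,3,1,4,2,4,2,4 for degrees 0…10.
[t¹⁰] = 1·4 + 1·4 + 1·4 + 1·3 + 1·2 = 17.

17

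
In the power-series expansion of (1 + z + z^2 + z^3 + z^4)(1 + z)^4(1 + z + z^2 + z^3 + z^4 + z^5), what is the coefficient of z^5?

(1 + z + z^2 + z^3 + z^4) has coefficients 1,1,1,1,1 for degrees 0…4.
(1 + z)^4 has coefficients 1,4,6,4,1,0 for degrees 0…5.
Finally multiplying by (1 + z + z^2 + z^3 + z^4 + z^5), the product of all factors after the first has coefficients 1,5,11,15,16,16 for degrees 0…5.
[z^5] = 1·16 + 1·16 + 1·15 + 1·11 + 1·5 = 63.

63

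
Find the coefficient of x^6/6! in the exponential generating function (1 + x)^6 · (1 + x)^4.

The EGF product rule gives c_6 = Σ_{k_1+k_2=6} C(6; k_1,k_2) · ∏ g_i(k_i), where (1+x)^6 gives the falling factorial (6)_k; (1+x)^4 gives the falling factorial (4)_k.
g_1(k) for k = 0…6: 1, 6, 30, 120, 360, 720, 720.
g_2(k) for k = 0…6: 1, 4, 12, 24, 24, 0, 0.
c_6 = Σ_k C(6,k)·g_1(k)·g_2(6−k) = 15·30·24 + 20·120·24 + 15·360·12 + 6·720·4 + 1·720·1 = 10800 + 57600 + 64800 + 17280 + 720 = 151200.

151200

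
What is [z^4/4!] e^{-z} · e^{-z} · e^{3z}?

The EGF product rule gives c_4 = Σ_{k_1+k_2+k_3=4} C(4; k_1,k_2,k_3) · ∏ g_i(k_i), where e^{-z} gives (-1)^k; e^{-z} gives (-1)^k; e^{3z} gives (3)^k.
g_1(k) for k = 0…4: 1, -1, 1, -1, 1.
g_2(k) for k = 0…4: 1, -1, 1, -1, 1.
g_3(k) for k = 0…4: 1, 3, 9, 27, 81.
First combine the last two factors: h(k) = Σ_j C(k,j)·g_2(j)·g_3(k−j) for k = 0…4: 1, 2, 4, 8, 16.
c_4 = Σ_k C(4,k)·g_1(k)·h(4−k) = 1·1·16 + 4·(-1)·8 + 6·1·4 + 4·(-1)·2 + 1·1·1 = 16 − 32 + 24 − 8 + 1 = 1.

1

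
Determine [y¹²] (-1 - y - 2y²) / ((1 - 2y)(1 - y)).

The denominator gives the recurrence a_n = 3a_(n−1) − 2a_(n−2) for n ≥ 3; the numerator fixes a_0 = -1, a_1 = -4, a_2 = -12.
Iterating: -1, -4, -12, -28, -60, -124, -252, -508, -1020, -2044, -4092, -8188, -16380, so a_12 = -16380.

-16380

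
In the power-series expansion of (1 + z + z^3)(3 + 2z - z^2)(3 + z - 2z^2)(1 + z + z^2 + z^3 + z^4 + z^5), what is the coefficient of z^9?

(1 + z + z^3) has coefficients 1,1,0,1 for degrees 0…3.
(3 + 2z - z^2) has coefficients 3,2,-1,0,0,0,0,0,0,0 for degrees 0…9.
Multiplying by (3 + z - 2z^2) gives running coefficients 9,9,-7,-5,2,0,0,0,0,0 for degrees 0…9.
Finally multiplying by (1 + z + z^2 + z^3 + z^4 + z^5), the product of all factors after the first has coefficients 9,18,11,6,8,8,-1,-10,-3,2 for degrees 0…9.
[z^9] = 1·2 + 1·(-3) + 1·(-1) = -2.

-2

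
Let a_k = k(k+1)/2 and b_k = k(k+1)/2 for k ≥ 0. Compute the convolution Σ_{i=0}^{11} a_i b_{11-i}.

The convolution is the x^11 coefficient of A(x)B(x).
Σ = 0·66 + 1·55 + 3·45 + 6·36 + 10·28 + 15·21 + 21·15 + 28·10 + 36·6 + 45·3 + 55·1 + 66·0 = 2002.

2002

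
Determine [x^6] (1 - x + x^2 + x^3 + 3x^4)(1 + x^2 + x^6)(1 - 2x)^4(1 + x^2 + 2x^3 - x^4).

(1 - x + x^2 + x^3 + 3x^4) has coefficients 1,-1,1,1,3 for degrees 0…4.
(1 + x^2 + x^6) has coefficients 1,0,1,0,0,0,1 for degrees 0…6.
Multiplying by (1 - 2x)^4 gives running coefficients 1,-8,25,-40,40,-32,17 for degrees 0…6.
Finally multiplying by (1 + x^2 + 2x^3 - x^4), the product of all factors after the first has coefficients 1,-8,26,-46,48,-14,-48 for degrees 0…6.
[x^6] = 1·(-48) − 1·(-14) + 1·48 + 1·(-46) + 3·26 = 46.

46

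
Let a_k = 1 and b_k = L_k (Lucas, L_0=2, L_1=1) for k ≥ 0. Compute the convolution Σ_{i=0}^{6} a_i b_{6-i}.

46

This is [x^6] in the product of the two ordinary generating functions.
Σ = 1·18 + 1·11 + 1·7 + 1·4 + 1·3 + 1·1 + 1·2 = 46.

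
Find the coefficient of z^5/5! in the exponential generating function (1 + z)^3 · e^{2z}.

The EGF product rule gives c_5 = Σ_{k_1+k_2=5} C(5; k_1,k_2) · ∏ g_i(k_i), where (1+z)^3 gives the falling factorial (3)_k; e^{2z} gives (2)^k.
g_1(k) for k = 0…5: 1, 3, 6, 6, 0, 0.
g_2(k) for k = 0…5: 1, 2, 4, 8, 16, 32.
c_5 = Σ_k C(5,k)·g_1(k)·g_2(5−k) = 1·1·32 + 5·3·16 + 10·6·8 + 10·6·4 = 32 + 240 + 480 + 240 = 992.

992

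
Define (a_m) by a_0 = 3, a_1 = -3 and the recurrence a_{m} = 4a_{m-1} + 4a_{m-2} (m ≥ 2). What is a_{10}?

The ordinary generating function has denominator 1 - 4q - 4q^2.
Iterating the recurrence: a_0,…,a_{10} = 3, -3, 0, -12, -48, -240, -1152, -5568, -26880, -129792, -626688.

-626688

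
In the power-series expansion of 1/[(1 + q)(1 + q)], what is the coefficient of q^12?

13

The denominator gives the recurrence a_n = −2a_(n−1) − a_(n−2) for n ≥ 2; the numerator fixes a_0 = 1, a_1 = -2.
Iterating: 1, -2, 3, -4, 5, -6, 7, -8, 9, -10, 11, -12, 13, so a_12 = 13.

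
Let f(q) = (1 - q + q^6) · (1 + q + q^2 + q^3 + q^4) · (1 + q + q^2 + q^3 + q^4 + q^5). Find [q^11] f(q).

(1 - q + q^6) has coefficients 1,-1,0,0,0,0,1 for degrees 0…6.
(1 + q + q^2 + q^3 + q^4) has coefficients 1,1,1,1,1,0,0,0,0,0,0,0 for degrees 0…11.
Finally multiplying by (1 + q + q^2 + q^3 + q^4 + q^5), the product of all factors after the first has coefficients 1,2,3,4,5,5,4,3,2,1,0,0 for degrees 0…11.
[q^11] = 1·0 − 1·0 + 1·5 = 5.

5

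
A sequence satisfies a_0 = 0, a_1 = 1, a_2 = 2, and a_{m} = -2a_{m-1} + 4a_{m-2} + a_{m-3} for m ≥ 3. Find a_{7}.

The ordinary generating function has denominator 1 + 2q - 4q^2 - q^3.
Iterating the recurrence: a_0,…,a_{7} = 0, 1, 2, 0, 9, -16, 68, -191.

-191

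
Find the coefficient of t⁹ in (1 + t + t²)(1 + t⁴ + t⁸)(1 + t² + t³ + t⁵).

3

(1 + t + t²) has coefficients 1,1,1 for degrees 0…2.
(1 + t⁴ + t⁸) has coefficients 1,0,0,0,1,0,0,0,1,0 for degrees 0…9.
Finally multiplying by (1 + t² + t³ + t⁵), the product of all factors after the first has coefficients 1,0,1,1,1,1,1,1,1,1 for degrees 0…9.
[t⁹] = 1·1 + 1·1 + 1·1 = 3.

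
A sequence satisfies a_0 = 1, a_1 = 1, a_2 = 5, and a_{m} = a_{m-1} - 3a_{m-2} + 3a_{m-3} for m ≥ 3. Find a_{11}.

245

The ordinary generating function has denominator 1 - z + 3z^2 - 3z^3.
Iterating the recurrence: a_0,…,a_{11} = 1, 1, 5, 5, -7, -7, 29, 29, -79, -79, 245, 245.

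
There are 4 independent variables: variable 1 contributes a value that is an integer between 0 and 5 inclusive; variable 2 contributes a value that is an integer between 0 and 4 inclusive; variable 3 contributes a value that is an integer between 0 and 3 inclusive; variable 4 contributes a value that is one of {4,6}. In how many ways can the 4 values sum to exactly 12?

The generating function for the choices is (1 + z + z² + z³ + z⁴ + z⁵)·(1 + z + z² + z³ + z⁴)·(1 + z + z² + z³)·(z⁴ + z⁶); the count is [z¹²].
(1 + z + z² + z³ + z⁴ + z⁵) has coefficients 1,1,1,1,1,1 for degrees 0…5.
(1 + z + z² + z³ + z⁴) has coefficients 1,1,1,1,1,0,0,0,0,0,0,0,0 for degrees 0…12.
Multiplying by (1 + z + z² + z³) gives running coefficients 1,2,3,4,4,3,2,1,0,0,0,0,0 for degrees 0…12.
Finally multiplying by (z⁴ + z⁶), the product of all factors after the first has coefficients 0,0,0,0,1,2,4,6,7,7,6,4,2 for degrees 0…12.
[z¹²] = 1·2 + 1·4 + 1·6 + 1·7 + 1·7 + 1·6 = 32.

32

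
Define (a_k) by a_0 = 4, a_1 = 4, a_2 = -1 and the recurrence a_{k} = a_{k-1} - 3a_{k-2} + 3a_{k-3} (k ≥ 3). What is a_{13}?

914

The ordinary generating function has denominator 1 - z + 3z^2 - 3z^3.
Iterating the recurrence: a_0,…,a_{13} = 4, 4, -1, -1, 14, 14, -31, -31, 104, 104, -301, -301, 914, 914.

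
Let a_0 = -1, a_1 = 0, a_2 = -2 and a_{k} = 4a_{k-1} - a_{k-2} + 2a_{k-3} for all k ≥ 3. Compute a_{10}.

The ordinary generating function has denominator 1 - 4y + y^2 - 2y^3.
Iterating the recurrence: a_0,…,a_{10} = -1, 0, -2, -10, -38, -146, -566, -2194, -8502, -32946, -127670.

-127670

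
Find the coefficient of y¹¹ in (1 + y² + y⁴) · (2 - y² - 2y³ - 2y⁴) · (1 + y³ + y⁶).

(1 + y² + y⁴) has coefficients 1,0,1,0,1 for degrees 0…4.
(2 - y² - 2y³ - 2y⁴) has coefficients 2,0,-1,-2,-2,0,0,0,0,0,0,0 for degrees 0…11.
Finally multiplying by (1 + y³ + y⁶), the product of all factors after the first has coefficients 2,0,-1,0,-2,-1,0,-2,-1,-2,-2,0 for degrees 0…11.
[y¹¹] = 1·0 + 1·(-2) + 1·(-2) = -4.

-4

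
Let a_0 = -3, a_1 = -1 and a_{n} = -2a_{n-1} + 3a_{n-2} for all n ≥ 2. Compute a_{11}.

The ordinary generating function has denominator 1 + 2y - 3y^2.
Iterating the recurrence: a_0,…,a_{11} = -3, -1, -7, 11, -43, 119, -367, 1091, -3283, 9839, -29527, 88571.

88571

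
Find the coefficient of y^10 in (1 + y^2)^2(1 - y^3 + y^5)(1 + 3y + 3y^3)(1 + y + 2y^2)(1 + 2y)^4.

303

(1 + y^2)^2 has coefficients 1,0,2,0,1 for degrees 0…4.
(1 - y^3 + y^5) has coefficients 1,0,0,-1,0,1,0,0,0,0,0 for degrees 0…10.
Multiplying by (1 + 3y + 3y^3) gives running coefficients 1,3,0,2,-3,1,0,0,3,0,0 for degrees 0…10.
Multiplying by (1 + y + 2y^2) gives running coefficients 1,4,5,8,-1,2,-5,2,3,3,6 for degrees 0…10.
Finally multiplying by (1 + 2y)^4, the product of all factors after the first has coefficients 1,12,61,176,327,410,323,106,-53,-53,86 for degrees 0…10.
[y^10] = 1·86 + 2·(-53) + 1·323 = 303.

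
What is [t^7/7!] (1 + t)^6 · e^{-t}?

The EGF product rule gives c_7 = Σ_{k_1+k_2=7} C(7; k_1,k_2) · ∏ g_i(k_i), where (1+t)^6 gives the falling factorial (6)_k; e^{-t} gives (-1)^k.
g_1(k) for k = 0…7: 1, 6, 30, 120, 360, 720, 720, 0.
g_2(k) for k = 0…7: 1, -1, 1, -1, 1, -1, 1, -1.
c_7 = Σ_k C(7,k)·g_1(k)·g_2(7−k) = 1·1·(-1) + 7·6·1 + 21·30·(-1) + 35·120·1 + 35·360·(-1) + 21·720·1 + 7·720·(-1) = −1 + 42 − 630 + 4200 − 12600 + 15120 − 5040 = 1091.

1091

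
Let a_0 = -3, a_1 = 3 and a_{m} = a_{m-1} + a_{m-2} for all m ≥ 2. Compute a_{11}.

102

The ordinary generating function has denominator 1 - z - z^2.
Iterating the recurrence: a_0,…,a_{11} = -3, 3, 0, 3, 3, 6, 9, 15, 24, 39, 63, 102.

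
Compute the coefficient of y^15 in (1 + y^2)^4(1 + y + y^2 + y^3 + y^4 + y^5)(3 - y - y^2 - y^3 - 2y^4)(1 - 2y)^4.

44

(1 + y^2)^4 has coefficients 1,0,4,0,6,0,4,0,1 for degrees 0…8.
(1 + y + y^2 + y^3 + y^4 + y^5) has coefficients 1,1,1,1,1,1,0,0,0,0,0,0,0,0,0,0 for degrees 0…15.
Multiplying by (3 - y - y^2 - y^3 - 2y^4) gives running coefficients 3,2,1,0,-2,-2,-5,-4,-3,-2,0,0,0,0,0,0 for degrees 0…15.
Finally multiplying by (1 - 2y)^4, the product of all factors after the first has coefficients 3,-22,57,-56,6,14,-21,52,-59,54,-8,-16,16,-32,0,0 for degrees 0…15.
[y^15] = 1·0 + 4·(-32) + 6·(-16) + 4·54 + 1·52 = 44.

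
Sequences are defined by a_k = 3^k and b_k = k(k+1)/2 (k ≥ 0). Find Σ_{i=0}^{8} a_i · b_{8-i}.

This is [x^8] in the product of the two ordinary generating functions.
Σ = 1·36 + 3·28 + 9·21 + 27·15 + 81·10 + 243·6 + 729·3 + 2187·1 + 6561·0 = 7356.

7356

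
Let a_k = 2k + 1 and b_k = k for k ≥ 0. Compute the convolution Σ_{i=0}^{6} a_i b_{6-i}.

91

Write out a_i and b_{6-i} for i = 0,…,6 and sum the products.
Σ = 1·6 + 3·5 + 5·4 + 7·3 + 9·2 + 11·1 + 13·0 = 91.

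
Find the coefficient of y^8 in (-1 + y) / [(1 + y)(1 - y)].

The denominator gives the recurrence a_n = a_(n−2) for n ≥ 2; the numerator fixes a_0 = -1, a_1 = 1.
Iterating: -1, 1, -1, 1, -1, 1, -1, 1, -1, so a_8 = -1.

-1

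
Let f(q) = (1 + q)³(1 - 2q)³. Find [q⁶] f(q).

-8

(1 + q)³ has coefficients 1,3,3,1 for degrees 0…3.
(1 - 2q)³ has coefficients 1,-6,12,-8,0,0,0 for degrees 0…6.
[q⁶] = 1·0 + 3·0 + 3·0 + 1·(-8) = -8.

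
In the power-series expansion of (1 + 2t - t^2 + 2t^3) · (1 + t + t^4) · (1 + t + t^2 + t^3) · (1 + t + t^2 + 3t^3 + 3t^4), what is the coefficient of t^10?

39

(1 + 2t - t^2 + 2t^3) has coefficients 1,2,-1,2 for degrees 0…3.
(1 + t + t^4) has coefficients 1,1,0,0,1,0,0,0,0,0,0 for degrees 0…10.
Multiplying by (1 + t + t^2 + t^3) gives running coefficients 1,2,2,2,2,1,1,1,0,0,0 for degrees 0…10.
Finally multiplying by (1 + t + t^2 + 3t^3 + 3t^4), the product of all factors after the first has coefficients 1,3,5,9,15,17,16,15,11,7,6 for degrees 0…10.
[t^10] = 1·6 + 2·7 − 1·11 + 2·15 = 39.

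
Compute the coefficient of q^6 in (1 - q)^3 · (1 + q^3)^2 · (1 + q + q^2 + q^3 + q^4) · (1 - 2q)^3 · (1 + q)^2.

(1 - q)^3 has coefficients 1,-3,3,-1 for degrees 0…3.
(1 + q^3)^2 has coefficients 1,0,0,2,0,0,1 for degrees 0…6.
Multiplying by (1 + q + q^2 + q^3 + q^4) gives running coefficients 1,1,1,3,3,2,3 for degrees 0…6.
Multiplying by (1 - 2q)^3 gives running coefficients 1,-5,7,1,-11,12,3 for degrees 0…6.
Finally multiplying by (1 + q)^2, the product of all factors after the first has coefficients 1,-3,-2,10,-2,-9,16 for degrees 0…6.
[q^6] = 1·16 − 3·(-9) + 3·(-2) − 1·10 = 27.

27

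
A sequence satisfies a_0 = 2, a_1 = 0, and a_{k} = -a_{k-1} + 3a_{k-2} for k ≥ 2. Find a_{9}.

-1302

The ordinary generating function has denominator 1 + q - 3q^2.
Iterating the recurrence: a_0,…,a_{9} = 2, 0, 6, -6, 24, -42, 114, -240, 582, -1302.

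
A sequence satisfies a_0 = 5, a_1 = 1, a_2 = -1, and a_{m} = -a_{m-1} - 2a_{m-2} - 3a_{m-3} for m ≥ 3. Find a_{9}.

145

The ordinary generating function has denominator 1 + x + 2x^2 + 3x^3.
Iterating the recurrence: a_0,…,a_{9} = 5, 1, -1, -16, 15, 20, -2, -83, 27, 145.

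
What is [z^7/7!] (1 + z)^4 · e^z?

1961

The EGF product rule gives c_7 = Σ_{k_1+k_2=7} C(7; k_1,k_2) · ∏ g_i(k_i), where (1+z)^4 gives the falling factorial (4)_k; e^z gives (1)^k.
g_1(k) for k = 0…7: 1, 4, 12, 24, 24, 0, 0, 0.
g_2(k) for k = 0…7: 1, 1, 1, 1, 1, 1, 1, 1.
c_7 = Σ_k C(7,k)·g_1(k)·g_2(7−k) = 1·1·1 + 7·4·1 + 21·12·1 + 35·24·1 + 35·24·1 = 1 + 28 + 252 + 840 + 840 = 1961.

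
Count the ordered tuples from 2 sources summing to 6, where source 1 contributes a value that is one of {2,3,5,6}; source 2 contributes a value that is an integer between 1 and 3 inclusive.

The generating function for the choices is (x² + x³ + x⁵ + x⁶)·(x + x² + x³); the count is [x⁶].
(x² + x³ + x⁵ + x⁶) has coefficients 0,0,1,1,0,1,1 for degrees 0…6.
(x + x² + x³) has coefficients 0,1,1,1,0,0,0 for degrees 0…6.
[x⁶] = 1·0 + 1·1 + 1·1 + 1·0 = 2.

2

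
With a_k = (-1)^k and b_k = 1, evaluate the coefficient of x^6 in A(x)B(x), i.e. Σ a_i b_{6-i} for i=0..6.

1

This is [x^6] in the product of the two ordinary generating functions.
Σ = 1·1 − 1·1 + 1·1 − 1·1 + 1·1 − 1·1 + 1·1 = 1.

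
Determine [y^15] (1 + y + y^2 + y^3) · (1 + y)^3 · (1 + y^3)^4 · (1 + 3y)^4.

10440

(1 + y + y^2 + y^3) has coefficients 1,1,1,1 for degrees 0…3.
(1 + y)^3 has coefficients 1,3,3,1,0,0,0,0,0,0,0,0,0,0,0,0 for degrees 0…15.
Multiplying by (1 + y^3)^4 gives running coefficients 1,3,3,5,12,12,10,18,18,10,12,12,5,3,3,1 for degrees 0…15.
Finally multiplying by (1 + 3y)^4, the product of all factors after the first has coefficients 1,15,93,311,639,993,1585,2487,3042,3250,3858,4098,3335,2817,2577,1711 for degrees 0…15.
[y^15] = 1·1711 + 1·2577 + 1·2817 + 1·3335 = 10440.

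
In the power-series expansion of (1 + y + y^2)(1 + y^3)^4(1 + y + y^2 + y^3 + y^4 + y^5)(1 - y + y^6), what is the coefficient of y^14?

25

(1 + y + y^2) has coefficients 1,1,1 for degrees 0…2.
(1 + y^3)^4 has coefficients 1,0,0,4,0,0,6,0,0,4,0,0,1,0,0 for degrees 0…14.
Multiplying by (1 + y + y^2 + y^3 + y^4 + y^5) gives running coefficients 1,1,1,5,5,5,10,10,10,10,10,10,5,5,5 for degrees 0…14.
Finally multiplying by (1 - y + y^6), the product of all factors after the first has coefficients 1,0,0,4,0,0,6,1,1,5,5,5,5,10,10 for degrees 0…14.
[y^14] = 1·10 + 1·10 + 1·5 = 25.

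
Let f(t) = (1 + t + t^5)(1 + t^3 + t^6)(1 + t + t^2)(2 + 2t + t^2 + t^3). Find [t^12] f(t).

7

(1 + t + t^5) has coefficients 1,1,0,0,0,1 for degrees 0…5.
(1 + t^3 + t^6) has coefficients 1,0,0,1,0,0,1,0,0,0,0,0,0 for degrees 0…12.
Multiplying by (1 + t + t^2) gives running coefficients 1,1,1,1,1,1,1,1,1,0,0,0,0 for degrees 0…12.
Finally multiplying by (2 + 2t + t^2 + t^3), the product of all factors after the first has coefficients 2,4,5,6,6,6,6,6,6,4,2,1,0 for degrees 0…12.
[t^12] = 1·0 + 1·1 + 1·6 = 7.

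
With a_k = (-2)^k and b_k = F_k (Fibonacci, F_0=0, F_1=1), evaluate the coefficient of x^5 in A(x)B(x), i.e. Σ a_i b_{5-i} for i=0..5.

15

The convolution is the x^5 coefficient of A(x)B(x).
Σ = 1·5 − 2·3 + 4·2 − 8·1 + 16·1 − 32·0 = 15.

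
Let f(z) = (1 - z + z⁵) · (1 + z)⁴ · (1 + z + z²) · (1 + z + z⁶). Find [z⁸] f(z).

(1 - z + z⁵) has coefficients 1,-1,0,0,0,1 for degrees 0…5.
(1 + z)⁴ has coefficients 1,4,6,4,1,0,0,0,0 for degrees 0…8.
Multiplying by (1 + z + z²) gives running coefficients 1,5,11,14,11,5,1,0,0 for degrees 0…8.
Finally multiplying by (1 + z + z⁶), the product of all factors after the first has coefficients 1,6,16,25,25,16,7,6,11 for degrees 0…8.
[z⁸] = 1·11 − 1·6 + 1·25 = 30.

30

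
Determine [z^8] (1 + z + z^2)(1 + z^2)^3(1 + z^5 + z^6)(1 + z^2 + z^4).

(1 + z + z^2) has coefficients 1,1,1 for degrees 0…2.
(1 + z^2)^3 has coefficients 1,0,3,0,3,0,1,0,0 for degrees 0…8.
Multiplying by (1 + z^5 + z^6) gives running coefficients 1,0,3,0,3,1,2,3,3 for degrees 0…8.
Finally multiplying by (1 + z^2 + z^4), the product of all factors after the first has coefficients 1,0,4,0,7,1,8,4,8 for degrees 0…8.
[z^8] = 1·8 + 1·4 + 1·8 = 20.

20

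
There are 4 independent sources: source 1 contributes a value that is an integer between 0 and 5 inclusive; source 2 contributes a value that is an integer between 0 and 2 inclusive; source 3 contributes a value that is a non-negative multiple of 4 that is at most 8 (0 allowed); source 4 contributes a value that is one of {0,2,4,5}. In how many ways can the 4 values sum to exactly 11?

18

The generating function for the choices is (1 + y + y^2 + y^3 + y^4 + y^5)·(1 + y + y^2)·(1 + y^4 + y^8)·(1 + y^2 + y^4 + y^5); the count is [y^11].
(1 + y + y^2 + y^3 + y^4 + y^5) has coefficients 1,1,1,1,1,1 for degrees 0…5.
(1 + y + y^2) has coefficients 1,1,1,0,0,0,0,0,0,0,0,0 for degrees 0…11.
Multiplying by (1 + y^4 + y^8) gives running coefficients 1,1,1,0,1,1,1,0,1,1,1,0 for degrees 0…11.
Finally multiplying by (1 + y^2 + y^4 + y^5), the product of all factors after the first has coefficients 1,1,2,1,3,3,4,2,3,3,4,2 for degrees 0…11.
[y^11] = 1·2 + 1·4 + 1·3 + 1·3 + 1·2 + 1·4 = 18.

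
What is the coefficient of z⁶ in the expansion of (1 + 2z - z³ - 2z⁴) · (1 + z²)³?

(1 + 2z - z³ - 2z⁴) has coefficients 1,2,0,-1,-2 for degrees 0…4.
(1 + z²)³ has coefficients 1,0,3,0,3,0,1 for degrees 0…6.
[z⁶] = 1·1 + 2·0 − 1·0 − 2·3 = -5.

-5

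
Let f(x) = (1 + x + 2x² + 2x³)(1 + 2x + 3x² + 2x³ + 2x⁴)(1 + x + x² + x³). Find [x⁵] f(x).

(1 + x + 2x² + 2x³) has coefficients 1,1,2,2 for degrees 0…3.
(1 + 2x + 3x² + 2x³ + 2x⁴) has coefficients 1,2,3,2,2,0 for degrees 0…5.
Finally multiplying by (1 + x + x² + x³), the product of all factors after the first has coefficients 1,3,6,8,9,7 for degrees 0…5.
[x⁵] = 1·7 + 1·9 + 2·8 + 2·6 = 44.

44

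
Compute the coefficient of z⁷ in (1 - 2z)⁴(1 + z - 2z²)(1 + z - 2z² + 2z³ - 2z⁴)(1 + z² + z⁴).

-256

(1 - 2z)⁴ has coefficients 1,-8,24,-32,16 for degrees 0…4.
(1 + z - 2z²) has coefficients 1,1,-2,0,0,0,0,0 for degrees 0…7.
Multiplying by (1 + z - 2z² + 2z³ - 2z⁴) gives running coefficients 1,2,-3,-2,4,-6,4,0 for degrees 0…7.
Finally multiplying by (1 + z² + z⁴), the product of all factors after the first has coefficients 1,2,-2,0,2,-6,5,-8 for degrees 0…7.
[z⁷] = 1·(-8) − 8·5 + 24·(-6) − 32·2 + 16·0 = -256.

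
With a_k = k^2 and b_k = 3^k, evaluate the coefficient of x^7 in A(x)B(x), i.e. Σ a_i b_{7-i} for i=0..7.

The convolution is the x^7 coefficient of A(x)B(x).
Σ = 0·2187 + 1·729 + 4·243 + 9·81 + 16·27 + 25·9 + 36·3 + 49·1 = 3244.

3244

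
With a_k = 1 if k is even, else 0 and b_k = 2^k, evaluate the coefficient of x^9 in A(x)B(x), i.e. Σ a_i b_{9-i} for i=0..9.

Write out a_i and b_{9-i} for i = 0,…,9 and sum the products.
Σ = 1·512 + 0·256 + 1·128 + 0·64 + 1·32 + 0·16 + 1·8 + 0·4 + 1·2 + 0·1 = 682.

682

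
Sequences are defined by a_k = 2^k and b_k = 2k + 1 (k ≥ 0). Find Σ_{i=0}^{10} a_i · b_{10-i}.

Write out a_i and b_{10-i} for i = 0,…,10 and sum the products.
Σ = 1·21 + 2·19 + 4·17 + 8·15 + 16·13 + 32·11 + 64·9 + 128·7 + 256·5 + 512·3 + 1024·1 = 6119.

6119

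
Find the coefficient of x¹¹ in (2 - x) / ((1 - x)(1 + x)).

-1

Partial fractions give a closed form: a_n = (1/2)·1^n + (3/2)·(-1)^n.
At n = 11: a_11 = -1.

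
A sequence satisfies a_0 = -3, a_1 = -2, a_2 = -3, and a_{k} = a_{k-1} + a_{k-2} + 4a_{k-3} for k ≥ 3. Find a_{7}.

-322

The ordinary generating function has denominator 1 - q - q^2 - 4q^3.
Iterating the recurrence: a_0,…,a_{7} = -3, -2, -3, -17, -28, -57, -153, -322.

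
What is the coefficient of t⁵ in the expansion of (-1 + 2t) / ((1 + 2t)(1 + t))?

125

The denominator gives the recurrence a_n = −3a_(n−1) − 2a_(n−2) for n ≥ 3; the numerator fixes a_0 = -1, a_1 = 5, a_2 = -13.
Iterating: -1, 5, -13, 29, -61, 125, so a_5 = 125.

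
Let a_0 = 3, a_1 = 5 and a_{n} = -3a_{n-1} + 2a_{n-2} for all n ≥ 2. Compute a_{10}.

-264057

The ordinary generating function has denominator 1 + 3q - 2q^2.
Iterating the recurrence: a_0,…,a_{10} = 3, 5, -9, 37, -129, 461, -1641, 5845, -20817, 74141, -264057.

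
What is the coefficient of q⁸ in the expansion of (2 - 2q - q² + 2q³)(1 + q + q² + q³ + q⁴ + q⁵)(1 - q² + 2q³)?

5

(2 - 2q - q² + 2q³) has coefficients 2,-2,-1,2 for degrees 0…3.
(1 + q + q² + q³ + q⁴ + q⁵) has coefficients 1,1,1,1,1,1,0,0,0 for degrees 0…8.
Finally multiplying by (1 - q² + 2q³), the product of all factors after the first has coefficients 1,1,0,2,2,2,1,1,2 for degrees 0…8.
[q⁸] = 2·2 − 2·1 − 1·1 + 2·2 = 5.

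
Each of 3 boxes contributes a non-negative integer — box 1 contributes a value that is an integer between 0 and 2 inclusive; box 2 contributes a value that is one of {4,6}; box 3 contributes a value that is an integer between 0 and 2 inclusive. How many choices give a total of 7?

The generating function for the choices is (1 + z + z^2)·(z^4 + z^6)·(1 + z + z^2); the count is [z^7].
(1 + z + z^2) has coefficients 1,1,1 for degrees 0…2.
(z^4 + z^6) has coefficients 0,0,0,0,1,0,1,0 for degrees 0…7.
Finally multiplying by (1 + z + z^2), the product of all factors after the first has coefficients 0,0,0,0,1,1,2,1 for degrees 0…7.
[z^7] = 1·1 + 1·2 + 1·1 = 4.

4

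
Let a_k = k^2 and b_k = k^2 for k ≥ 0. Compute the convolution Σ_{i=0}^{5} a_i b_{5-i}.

Write out a_i and b_{5-i} for i = 0,…,5 and sum the products.
Σ = 0·25 + 1·16 + 4·9 + 9·4 + 16·1 + 25·0 = 104.

104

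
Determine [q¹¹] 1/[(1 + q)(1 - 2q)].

1365

Partial fractions give a closed form: a_n = (1/3)·(-1)^n + (2/3)·2^n.
At n = 11: a_11 = 1365.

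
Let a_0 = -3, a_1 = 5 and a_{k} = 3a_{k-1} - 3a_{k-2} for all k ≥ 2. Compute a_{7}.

-135

The ordinary generating function has denominator 1 - 3t + 3t^2.
Iterating the recurrence: a_0,…,a_{7} = -3, 5, 24, 57, 99, 126, 81, -135.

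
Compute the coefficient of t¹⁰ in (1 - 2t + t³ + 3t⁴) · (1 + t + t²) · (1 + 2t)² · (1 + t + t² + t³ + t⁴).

75

(1 - 2t + t³ + 3t⁴) has coefficients 1,-2,0,1,3 for degrees 0…4.
(1 + t + t²) has coefficients 1,1,1,0,0,0,0,0,0,0,0 for degrees 0…10.
Multiplying by (1 + 2t)² gives running coefficients 1,5,9,8,4,0,0,0,0,0,0 for degrees 0…10.
Finally multiplying by (1 + t + t² + t³ + t⁴), the product of all factors after the first has coefficients 1,6,15,23,27,26,21,12,4,0,0 for degrees 0…10.
[t¹⁰] = 1·0 − 2·0 + 1·12 + 3·21 = 75.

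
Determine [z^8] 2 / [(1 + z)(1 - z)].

Partial fractions give a closed form: a_n = (1)·(-1)^n + (1)·1^n.
At n = 8: a_8 = 2.

2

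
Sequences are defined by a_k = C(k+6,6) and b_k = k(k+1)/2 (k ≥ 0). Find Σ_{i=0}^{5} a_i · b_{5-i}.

715

Write out a_i and b_{5-i} for i = 0,…,5 and sum the products.
Σ = 1·15 + 7·10 + 28·6 + 84·3 + 210·1 + 462·0 = 715.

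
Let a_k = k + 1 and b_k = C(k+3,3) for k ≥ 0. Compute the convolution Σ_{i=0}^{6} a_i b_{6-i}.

462

The convolution is the x^6 coefficient of A(x)B(x).
Σ = 1·84 + 2·56 + 3·35 + 4·20 + 5·10 + 6·4 + 7·1 = 462.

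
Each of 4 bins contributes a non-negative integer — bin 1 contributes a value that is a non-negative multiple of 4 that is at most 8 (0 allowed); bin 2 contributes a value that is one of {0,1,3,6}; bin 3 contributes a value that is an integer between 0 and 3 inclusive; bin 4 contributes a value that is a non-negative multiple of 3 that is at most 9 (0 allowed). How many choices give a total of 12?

14

The generating function for the choices is (1 + y⁴ + y⁸)·(1 + y + y³ + y⁶)·(1 + y + y² + y³)·(1 + y³ + y⁶ + y⁹); the count is [y¹²].
(1 + y⁴ + y⁸) has coefficients 1,0,0,0,1,0,0,0,1 for degrees 0…8.
(1 + y + y³ + y⁶) has coefficients 1,1,0,1,0,0,1,0,0,0,0,0,0 for degrees 0…12.
Multiplying by (1 + y + y² + y³) gives running coefficients 1,2,2,3,2,1,2,1,1,1,0,0,0 for degrees 0…12.
Finally multiplying by (1 + y³ + y⁶ + y⁹), the product of all factors after the first has coefficients 1,2,2,4,4,3,6,5,4,7,5,4,6 for degrees 0…12.
[y¹²] = 1·6 + 1·4 + 1·4 = 14.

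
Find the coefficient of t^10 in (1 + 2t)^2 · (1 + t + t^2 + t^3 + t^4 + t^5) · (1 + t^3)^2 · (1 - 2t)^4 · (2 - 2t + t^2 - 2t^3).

-139

(1 + 2t)^2 has coefficients 1,4,4 for degrees 0…2.
(1 + t + t^2 + t^3 + t^4 + t^5) has coefficients 1,1,1,1,1,1,0,0,0,0,0 for degrees 0…10.
Multiplying by (1 + t^3)^2 gives running coefficients 1,1,1,3,3,3,3,3,3,1,1 for degrees 0…10.
Multiplying by (1 - 2t)^4 gives running coefficients 1,-7,17,-13,-13,35,-29,3,3,1,17 for degrees 0…10.
Finally multiplying by (2 - 2t + t^2 - 2t^3), the product of all factors after the first has coefficients 2,-16,49,-69,31,49,-115,125,-99,57,29 for degrees 0…10.
[t^10] = 1·29 + 4·57 + 4·(-99) = -139.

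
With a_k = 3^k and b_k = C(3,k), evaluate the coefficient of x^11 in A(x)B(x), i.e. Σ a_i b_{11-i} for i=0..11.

419904

Write out a_i and b_{11-i} for i = 0,…,11 and sum the products.
Σ = 1·0 + 3·0 + 9·0 + 27·0 + 81·0 + 243·0 + 729·0 + 2187·0 + 6561·1 + 19683·3 + 59049·3 + 177147·1 = 419904.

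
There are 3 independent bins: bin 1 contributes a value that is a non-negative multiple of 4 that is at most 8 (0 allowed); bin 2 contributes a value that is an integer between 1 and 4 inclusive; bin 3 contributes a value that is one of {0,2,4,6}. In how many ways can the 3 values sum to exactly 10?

The generating function for the choices is (1 + x⁴ + x⁸)·(x + x² + x³ + x⁴)·(1 + x² + x⁴ + x⁶); the count is [x¹⁰].
(1 + x⁴ + x⁸) has coefficients 1,0,0,0,1,0,0,0,1 for degrees 0…8.
(x + x² + x³ + x⁴) has coefficients 0,1,1,1,1,0,0,0,0,0,0 for degrees 0…10.
Finally multiplying by (1 + x² + x⁴ + x⁶), the product of all factors after the first has coefficients 0,1,1,2,2,2,2,2,2,1,1 for degrees 0…10.
[x¹⁰] = 1·1 + 1·2 + 1·1 = 4.

4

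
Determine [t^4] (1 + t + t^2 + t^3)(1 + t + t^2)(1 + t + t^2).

(1 + t + t^2 + t^3) has coefficients 1,1,1,1 for degrees 0…3.
(1 + t + t^2) has coefficients 1,1,1,0,0 for degrees 0…4.
Finally multiplying by (1 + t + t^2), the product of all factors after the first has coefficients 1,2,3,2,1 for degrees 0…4.
[t^4] = 1·1 + 1·2 + 1·3 + 1·2 = 8.

8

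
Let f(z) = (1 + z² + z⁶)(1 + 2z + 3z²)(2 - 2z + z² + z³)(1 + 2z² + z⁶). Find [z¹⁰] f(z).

19

(1 + z² + z⁶) has coefficients 1,0,1,0,0,0,1 for degrees 0…6.
(1 + 2z + 3z²) has coefficients 1,2,3,0,0,0,0,0,0,0,0 for degrees 0…10.
Multiplying by (2 - 2z + z² + z³) gives running coefficients 2,2,3,-3,5,3,0,0,0,0,0 for degrees 0…10.
Finally multiplying by (1 + 2z² + z⁶), the product of all factors after the first has coefficients 2,2,7,1,11,-3,12,8,3,-3,5 for degrees 0…10.
[z¹⁰] = 1·5 + 1·3 + 1·11 = 19.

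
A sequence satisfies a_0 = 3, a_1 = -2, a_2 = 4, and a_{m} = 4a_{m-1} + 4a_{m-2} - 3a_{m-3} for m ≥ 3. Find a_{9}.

30535

The ordinary generating function has denominator 1 - 4t - 4t^2 + 3t^3.
Iterating the recurrence: a_0,…,a_{9} = 3, -2, 4, -1, 18, 56, 299, 1366, 6492, 30535.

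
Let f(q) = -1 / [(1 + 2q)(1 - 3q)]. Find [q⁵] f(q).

-133

The denominator gives the recurrence a_n = a_(n−1) + 6a_(n−2) for n ≥ 2; the numerator fixes a_0 = -1, a_1 = -1.
Iterating: -1, -1, -7, -13, -55, -133, so a_5 = -133.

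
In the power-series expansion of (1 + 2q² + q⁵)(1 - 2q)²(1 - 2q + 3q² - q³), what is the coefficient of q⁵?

(1 + 2q² + q⁵) has coefficients 1,0,2,0,0,1 for degrees 0…5.
(1 - 2q)² has coefficients 1,-4,4,0,0,0 for degrees 0…5.
Finally multiplying by (1 - 2q + 3q² - q³), the product of all factors after the first has coefficients 1,-6,15,-21,16,-4 for degrees 0…5.
[q⁵] = 1·(-4) + 2·(-21) + 1·1 = -45.

-45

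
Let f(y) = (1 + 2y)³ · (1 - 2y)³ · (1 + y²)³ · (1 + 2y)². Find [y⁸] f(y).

120

(1 + 2y)³ has coefficients 1,6,12,8 for degrees 0…3.
(1 - 2y)³ has coefficients 1,-6,12,-8,0,0,0,0,0 for degrees 0…8.
Multiplying by (1 + y²)³ gives running coefficients 1,-6,15,-26,39,-42,37,-30,12 for degrees 0…8.
Finally multiplying by (1 + 2y)², the product of all factors after the first has coefficients 1,-2,-5,10,-5,10,25,-50,40 for degrees 0…8.
[y⁸] = 1·40 + 6·(-50) + 12·25 + 8·10 = 120.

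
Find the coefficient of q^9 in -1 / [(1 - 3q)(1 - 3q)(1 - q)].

The denominator gives the recurrence a_n = 7a_(n−1) − 15a_(n−2) + 9a_(n−3) for n ≥ 3; the numerator fixes a_0 = -1, a_1 = -7, a_2 = -34.
Iterating: -1, -7, -34, -142, -547, -2005, -7108, -24604, -83653, -280483, so a_9 = -280483.

-280483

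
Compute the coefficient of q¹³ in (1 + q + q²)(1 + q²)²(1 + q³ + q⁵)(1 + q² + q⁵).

(1 + q + q²) has coefficients 1,1,1 for degrees 0…2.
(1 + q²)² has coefficients 1,0,2,0,1,0,0,0,0,0,0,0,0,0 for degrees 0…13.
Multiplying by (1 + q³ + q⁵) gives running coefficients 1,0,2,1,1,3,0,3,0,1,0,0,0,0 for degrees 0…13.
Finally multiplying by (1 + q² + q⁵), the product of all factors after the first has coefficients 1,0,3,1,3,5,1,8,1,5,3,1,3,0 for degrees 0…13.
[q¹³] = 1·0 + 1·3 + 1·1 = 4.

4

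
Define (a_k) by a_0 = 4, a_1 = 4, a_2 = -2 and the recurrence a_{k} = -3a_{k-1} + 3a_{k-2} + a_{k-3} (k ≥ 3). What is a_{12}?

The ordinary generating function has denominator 1 + 3q - 3q^2 - q^3.
Iterating the recurrence: a_0,…,a_{12} = 4, 4, -2, 22, -68, 268, -986, 3694, -13772, 51412, -191858, 716038, -2672276.

-2672276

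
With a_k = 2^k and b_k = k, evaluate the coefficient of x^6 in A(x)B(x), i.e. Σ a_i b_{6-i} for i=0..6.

120

Write out a_i and b_{6-i} for i = 0,…,6 and sum the products.
Σ = 1·6 + 2·5 + 4·4 + 8·3 + 16·2 + 32·1 + 64·0 = 120.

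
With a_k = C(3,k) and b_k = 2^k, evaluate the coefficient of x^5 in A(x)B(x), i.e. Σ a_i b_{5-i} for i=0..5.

This is [x^5] in the product of the two ordinary generating functions.
Σ = 1·32 + 3·16 + 3·8 + 1·4 + 0·2 + 0·1 = 108.

108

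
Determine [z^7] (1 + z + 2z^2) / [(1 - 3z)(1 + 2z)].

The denominator gives the recurrence a_n = a_(n−1) + 6a_(n−2) for n ≥ 3; the numerator fixes a_0 = 1, a_1 = 2, a_2 = 10.
Iterating: 1, 2, 10, 22, 82, 214, 706, 1990, so a_7 = 1990.

1990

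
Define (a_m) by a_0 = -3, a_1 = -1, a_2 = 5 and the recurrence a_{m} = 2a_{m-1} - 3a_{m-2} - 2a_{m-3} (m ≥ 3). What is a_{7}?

The ordinary generating function has denominator 1 - 2q + 3q^2 + 2q^3.
Iterating the recurrence: a_0,…,a_{7} = -3, -1, 5, 19, 25, -17, -147, -293.

-293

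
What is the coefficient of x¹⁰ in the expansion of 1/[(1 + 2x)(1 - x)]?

683

Partial fractions give a closed form: a_n = (2/3)·(-2)^n + (1/3)·1^n.
At n = 10: a_10 = 683.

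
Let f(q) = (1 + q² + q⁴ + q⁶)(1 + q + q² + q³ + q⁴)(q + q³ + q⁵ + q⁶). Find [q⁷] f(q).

(1 + q² + q⁴ + q⁶) has coefficients 1,0,1,0,1,0,1 for degrees 0…6.
(1 + q + q² + q³ + q⁴) has coefficients 1,1,1,1,1,0,0,0 for degrees 0…7.
Finally multiplying by (q + q³ + q⁵ + q⁶), the product of all factors after the first has coefficients 0,1,1,2,2,3,3,3 for degrees 0…7.
[q⁷] = 1·3 + 1·3 + 1·2 + 1·1 = 9.

9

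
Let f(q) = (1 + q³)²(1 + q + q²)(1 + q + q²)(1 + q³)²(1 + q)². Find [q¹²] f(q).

47

(1 + q³)² has coefficients 1,0,0,2,0,0,1 for degrees 0…6.
(1 + q + q²) has coefficients 1,1,1,0,0,0,0,0,0,0,0,0,0 for degrees 0…12.
Multiplying by (1 + q + q²) gives running coefficients 1,2,3,2,1,0,0,0,0,0,0,0,0 for degrees 0…12.
Multiplying by (1 + q³)² gives running coefficients 1,2,3,4,5,6,5,4,3,2,1,0,0 for degrees 0…12.
Finally multiplying by (1 + q)², the product of all factors after the first has coefficients 1,4,8,12,16,20,22,20,16,12,8,4,1 for degrees 0…12.
[q¹²] = 1·1 + 2·12 + 1·22 = 47.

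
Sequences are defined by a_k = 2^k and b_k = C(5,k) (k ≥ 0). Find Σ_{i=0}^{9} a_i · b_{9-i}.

3888

The convolution is the t^9 coefficient of A(t)B(t).
Σ = 1·0 + 2·0 + 4·0 + 8·0 + 16·1 + 32·5 + 64·10 + 128·10 + 256·5 + 512·1 = 3888.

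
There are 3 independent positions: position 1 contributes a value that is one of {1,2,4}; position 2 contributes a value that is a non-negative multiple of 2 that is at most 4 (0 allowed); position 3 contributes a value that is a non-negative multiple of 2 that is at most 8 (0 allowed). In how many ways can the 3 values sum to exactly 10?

The generating function for the choices is (t + t^2 + t^4)·(1 + t^2 + t^4)·(1 + t^2 + t^4 + t^6 + t^8); the count is [t^10].
(t + t^2 + t^4) has coefficients 0,1,1,0,1 for degrees 0…4.
(1 + t^2 + t^4) has coefficients 1,0,1,0,1,0,0,0,0,0,0 for degrees 0…10.
Finally multiplying by (1 + t^2 + t^4 + t^6 + t^8), the product of all factors after the first has coefficients 1,0,2,0,3,0,3,0,3,0,2 for degrees 0…10.
[t^10] = 1·0 + 1·3 + 1·3 = 6.

6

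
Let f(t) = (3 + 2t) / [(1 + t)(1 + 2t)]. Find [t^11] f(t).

The denominator gives the recurrence a_n = −3a_(n−1) − 2a_(n−2) for n ≥ 2; the numerator fixes a_0 = 3, a_1 = -7.
Iterating: 3, -7, 15, -31, 63, -127, 255, -511, 1023, -2047, 4095, -8191, so a_11 = -8191.

-8191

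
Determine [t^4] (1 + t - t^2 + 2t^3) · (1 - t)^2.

-5

(1 + t - t^2 + 2t^3) has coefficients 1,1,-1,2 for degrees 0…3.
(1 - t)^2 has coefficients 1,-2,1,0,0 for degrees 0…4.
[t^4] = 1·0 + 1·0 − 1·1 + 2·(-2) = -5.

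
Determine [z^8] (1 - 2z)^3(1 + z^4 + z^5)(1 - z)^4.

33

(1 - 2z)^3 has coefficients 1,-6,12,-8 for degrees 0…3.
(1 + z^4 + z^5) has coefficients 1,0,0,0,1,1,0,0,0 for degrees 0…8.
Finally multiplying by (1 - z)^4, the product of all factors after the first has coefficients 1,-4,6,-4,2,-3,2,2,-3 for degrees 0…8.
[z^8] = 1·(-3) − 6·2 + 12·2 − 8·(-3) = 33.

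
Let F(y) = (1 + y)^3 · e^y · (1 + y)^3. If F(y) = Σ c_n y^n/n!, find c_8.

The EGF product rule gives c_8 = Σ_{k_1+k_2+k_3=8} C(8; k_1,k_2,k_3) · ∏ g_i(k_i), where (1+y)^3 gives the falling factorial (3)_k; e^y gives (1)^k; (1+y)^3 gives the falling factorial (3)_k.
g_1(k) for k = 0…8: 1, 3, 6, 6, 0, 0, 0, 0, 0.
g_2(k) for k = 0…8: 1, 1, 1, 1, 1, 1, 1, 1, 1.
g_3(k) for k = 0…8: 1, 3, 6, 6, 0, 0, 0, 0, 0.
First combine the last two factors: h(k) = Σ_j C(k,j)·g_2(j)·g_3(k−j) for k = 0…8: 1, 4, 13, 34, 73, 136, 229, 358, 529.
c_8 = Σ_k C(8,k)·g_1(k)·h(8−k) = 1·1·529 + 8·3·358 + 28·6·229 + 56·6·136 = 529 + 8592 + 38472 + 45696 = 93289.

93289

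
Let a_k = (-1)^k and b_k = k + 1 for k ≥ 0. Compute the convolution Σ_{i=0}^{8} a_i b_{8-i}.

Write out a_i and b_{8-i} for i = 0,…,8 and sum the products.
Σ = 1·9 − 1·8 + 1·7 − 1·6 + 1·5 − 1·4 + 1·3 − 1·2 + 1·1 = 5.

5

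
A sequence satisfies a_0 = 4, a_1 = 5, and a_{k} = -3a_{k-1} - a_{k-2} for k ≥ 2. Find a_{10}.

The ordinary generating function has denominator 1 + 3q + q^2.
Iterating the recurrence: a_0,…,a_{10} = 4, 5, -19, 52, -137, 359, -940, 2461, -6443, 16868, -44161.

-44161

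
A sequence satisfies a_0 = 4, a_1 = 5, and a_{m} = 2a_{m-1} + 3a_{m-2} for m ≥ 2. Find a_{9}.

The ordinary generating function has denominator 1 - 2y - 3y^2.
Iterating the recurrence: a_0,…,a_{9} = 4, 5, 22, 59, 184, 545, 1642, 4919, 14764, 44285.

44285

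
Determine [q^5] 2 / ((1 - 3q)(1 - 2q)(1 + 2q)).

Partial fractions give a closed form: a_n = (18/5)·3^n + (-2)·2^n + (2/5)·(-2)^n.
At n = 5: a_5 = 798.

798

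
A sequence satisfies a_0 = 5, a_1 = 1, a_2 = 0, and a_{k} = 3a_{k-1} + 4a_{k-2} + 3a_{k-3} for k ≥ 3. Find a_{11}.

1294024

The ordinary generating function has denominator 1 - 3t - 4t^2 - 3t^3.
Iterating the recurrence: a_0,…,a_{11} = 5, 1, 0, 19, 60, 256, 1065, 4399, 18225, 75466, 312495, 1294024.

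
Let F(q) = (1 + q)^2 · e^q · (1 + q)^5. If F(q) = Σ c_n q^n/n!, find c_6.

The EGF product rule gives c_6 = Σ_{k_1+k_2+k_3=6} C(6; k_1,k_2,k_3) · ∏ g_i(k_i), where (1+q)^2 gives the falling factorial (2)_k; e^q gives (1)^k; (1+q)^5 gives the falling factorial (5)_k.
g_1(k) for k = 0…6: 1, 2, 2, 0, 0, 0, 0.
g_2(k) for k = 0…6: 1, 1, 1, 1, 1, 1, 1.
g_3(k) for k = 0…6: 1, 5, 20, 60, 120, 120, 0.
First combine the last two factors: h(k) = Σ_j C(k,j)·g_2(j)·g_3(k−j) for k = 0…6: 1, 6, 31, 136, 501, 1546, 4051.
c_6 = Σ_k C(6,k)·g_1(k)·h(6−k) = 1·1·4051 + 6·2·1546 + 15·2·501 = 4051 + 18552 + 15030 = 37633.

37633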